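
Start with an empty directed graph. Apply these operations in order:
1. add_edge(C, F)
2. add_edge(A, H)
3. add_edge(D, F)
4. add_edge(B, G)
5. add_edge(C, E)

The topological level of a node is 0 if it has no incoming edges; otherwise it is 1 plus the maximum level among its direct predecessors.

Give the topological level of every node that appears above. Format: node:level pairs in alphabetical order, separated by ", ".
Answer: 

Answer: A:0, B:0, C:0, D:0, E:1, F:1, G:1, H:1

Derivation:
Op 1: add_edge(C, F). Edges now: 1
Op 2: add_edge(A, H). Edges now: 2
Op 3: add_edge(D, F). Edges now: 3
Op 4: add_edge(B, G). Edges now: 4
Op 5: add_edge(C, E). Edges now: 5
Compute levels (Kahn BFS):
  sources (in-degree 0): A, B, C, D
  process A: level=0
    A->H: in-degree(H)=0, level(H)=1, enqueue
  process B: level=0
    B->G: in-degree(G)=0, level(G)=1, enqueue
  process C: level=0
    C->E: in-degree(E)=0, level(E)=1, enqueue
    C->F: in-degree(F)=1, level(F)>=1
  process D: level=0
    D->F: in-degree(F)=0, level(F)=1, enqueue
  process H: level=1
  process G: level=1
  process E: level=1
  process F: level=1
All levels: A:0, B:0, C:0, D:0, E:1, F:1, G:1, H:1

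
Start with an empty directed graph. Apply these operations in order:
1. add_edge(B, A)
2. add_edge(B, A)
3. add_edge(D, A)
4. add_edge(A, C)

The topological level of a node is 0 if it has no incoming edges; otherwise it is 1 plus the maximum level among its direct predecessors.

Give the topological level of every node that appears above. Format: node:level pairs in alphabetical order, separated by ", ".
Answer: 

Answer: A:1, B:0, C:2, D:0

Derivation:
Op 1: add_edge(B, A). Edges now: 1
Op 2: add_edge(B, A) (duplicate, no change). Edges now: 1
Op 3: add_edge(D, A). Edges now: 2
Op 4: add_edge(A, C). Edges now: 3
Compute levels (Kahn BFS):
  sources (in-degree 0): B, D
  process B: level=0
    B->A: in-degree(A)=1, level(A)>=1
  process D: level=0
    D->A: in-degree(A)=0, level(A)=1, enqueue
  process A: level=1
    A->C: in-degree(C)=0, level(C)=2, enqueue
  process C: level=2
All levels: A:1, B:0, C:2, D:0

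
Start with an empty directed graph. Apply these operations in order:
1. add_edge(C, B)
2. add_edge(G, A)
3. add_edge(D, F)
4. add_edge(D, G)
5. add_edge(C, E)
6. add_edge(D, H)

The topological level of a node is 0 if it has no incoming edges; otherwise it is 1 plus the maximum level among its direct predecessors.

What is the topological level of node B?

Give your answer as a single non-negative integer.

Answer: 1

Derivation:
Op 1: add_edge(C, B). Edges now: 1
Op 2: add_edge(G, A). Edges now: 2
Op 3: add_edge(D, F). Edges now: 3
Op 4: add_edge(D, G). Edges now: 4
Op 5: add_edge(C, E). Edges now: 5
Op 6: add_edge(D, H). Edges now: 6
Compute levels (Kahn BFS):
  sources (in-degree 0): C, D
  process C: level=0
    C->B: in-degree(B)=0, level(B)=1, enqueue
    C->E: in-degree(E)=0, level(E)=1, enqueue
  process D: level=0
    D->F: in-degree(F)=0, level(F)=1, enqueue
    D->G: in-degree(G)=0, level(G)=1, enqueue
    D->H: in-degree(H)=0, level(H)=1, enqueue
  process B: level=1
  process E: level=1
  process F: level=1
  process G: level=1
    G->A: in-degree(A)=0, level(A)=2, enqueue
  process H: level=1
  process A: level=2
All levels: A:2, B:1, C:0, D:0, E:1, F:1, G:1, H:1
level(B) = 1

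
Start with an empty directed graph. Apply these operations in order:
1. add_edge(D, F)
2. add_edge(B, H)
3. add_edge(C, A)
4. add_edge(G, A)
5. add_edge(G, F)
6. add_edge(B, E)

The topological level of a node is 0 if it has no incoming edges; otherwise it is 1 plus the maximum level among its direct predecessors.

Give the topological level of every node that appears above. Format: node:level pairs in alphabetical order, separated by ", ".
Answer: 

Op 1: add_edge(D, F). Edges now: 1
Op 2: add_edge(B, H). Edges now: 2
Op 3: add_edge(C, A). Edges now: 3
Op 4: add_edge(G, A). Edges now: 4
Op 5: add_edge(G, F). Edges now: 5
Op 6: add_edge(B, E). Edges now: 6
Compute levels (Kahn BFS):
  sources (in-degree 0): B, C, D, G
  process B: level=0
    B->E: in-degree(E)=0, level(E)=1, enqueue
    B->H: in-degree(H)=0, level(H)=1, enqueue
  process C: level=0
    C->A: in-degree(A)=1, level(A)>=1
  process D: level=0
    D->F: in-degree(F)=1, level(F)>=1
  process G: level=0
    G->A: in-degree(A)=0, level(A)=1, enqueue
    G->F: in-degree(F)=0, level(F)=1, enqueue
  process E: level=1
  process H: level=1
  process A: level=1
  process F: level=1
All levels: A:1, B:0, C:0, D:0, E:1, F:1, G:0, H:1

Answer: A:1, B:0, C:0, D:0, E:1, F:1, G:0, H:1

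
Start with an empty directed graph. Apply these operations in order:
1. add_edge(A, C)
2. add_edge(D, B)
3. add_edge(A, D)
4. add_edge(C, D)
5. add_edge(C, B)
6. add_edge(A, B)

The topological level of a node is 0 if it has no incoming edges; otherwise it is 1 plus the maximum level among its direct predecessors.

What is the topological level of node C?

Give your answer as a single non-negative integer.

Op 1: add_edge(A, C). Edges now: 1
Op 2: add_edge(D, B). Edges now: 2
Op 3: add_edge(A, D). Edges now: 3
Op 4: add_edge(C, D). Edges now: 4
Op 5: add_edge(C, B). Edges now: 5
Op 6: add_edge(A, B). Edges now: 6
Compute levels (Kahn BFS):
  sources (in-degree 0): A
  process A: level=0
    A->B: in-degree(B)=2, level(B)>=1
    A->C: in-degree(C)=0, level(C)=1, enqueue
    A->D: in-degree(D)=1, level(D)>=1
  process C: level=1
    C->B: in-degree(B)=1, level(B)>=2
    C->D: in-degree(D)=0, level(D)=2, enqueue
  process D: level=2
    D->B: in-degree(B)=0, level(B)=3, enqueue
  process B: level=3
All levels: A:0, B:3, C:1, D:2
level(C) = 1

Answer: 1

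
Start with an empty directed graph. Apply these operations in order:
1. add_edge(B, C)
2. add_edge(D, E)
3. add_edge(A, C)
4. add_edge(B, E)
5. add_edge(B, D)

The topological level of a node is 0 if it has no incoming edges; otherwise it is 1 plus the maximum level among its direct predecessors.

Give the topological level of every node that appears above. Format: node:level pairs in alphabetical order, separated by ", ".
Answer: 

Answer: A:0, B:0, C:1, D:1, E:2

Derivation:
Op 1: add_edge(B, C). Edges now: 1
Op 2: add_edge(D, E). Edges now: 2
Op 3: add_edge(A, C). Edges now: 3
Op 4: add_edge(B, E). Edges now: 4
Op 5: add_edge(B, D). Edges now: 5
Compute levels (Kahn BFS):
  sources (in-degree 0): A, B
  process A: level=0
    A->C: in-degree(C)=1, level(C)>=1
  process B: level=0
    B->C: in-degree(C)=0, level(C)=1, enqueue
    B->D: in-degree(D)=0, level(D)=1, enqueue
    B->E: in-degree(E)=1, level(E)>=1
  process C: level=1
  process D: level=1
    D->E: in-degree(E)=0, level(E)=2, enqueue
  process E: level=2
All levels: A:0, B:0, C:1, D:1, E:2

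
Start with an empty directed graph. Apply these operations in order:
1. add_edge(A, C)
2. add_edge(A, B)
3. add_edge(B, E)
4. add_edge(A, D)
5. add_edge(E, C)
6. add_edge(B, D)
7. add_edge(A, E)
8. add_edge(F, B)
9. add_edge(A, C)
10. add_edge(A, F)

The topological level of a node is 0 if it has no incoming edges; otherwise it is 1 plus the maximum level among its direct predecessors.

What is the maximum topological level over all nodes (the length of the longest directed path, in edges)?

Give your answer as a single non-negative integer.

Op 1: add_edge(A, C). Edges now: 1
Op 2: add_edge(A, B). Edges now: 2
Op 3: add_edge(B, E). Edges now: 3
Op 4: add_edge(A, D). Edges now: 4
Op 5: add_edge(E, C). Edges now: 5
Op 6: add_edge(B, D). Edges now: 6
Op 7: add_edge(A, E). Edges now: 7
Op 8: add_edge(F, B). Edges now: 8
Op 9: add_edge(A, C) (duplicate, no change). Edges now: 8
Op 10: add_edge(A, F). Edges now: 9
Compute levels (Kahn BFS):
  sources (in-degree 0): A
  process A: level=0
    A->B: in-degree(B)=1, level(B)>=1
    A->C: in-degree(C)=1, level(C)>=1
    A->D: in-degree(D)=1, level(D)>=1
    A->E: in-degree(E)=1, level(E)>=1
    A->F: in-degree(F)=0, level(F)=1, enqueue
  process F: level=1
    F->B: in-degree(B)=0, level(B)=2, enqueue
  process B: level=2
    B->D: in-degree(D)=0, level(D)=3, enqueue
    B->E: in-degree(E)=0, level(E)=3, enqueue
  process D: level=3
  process E: level=3
    E->C: in-degree(C)=0, level(C)=4, enqueue
  process C: level=4
All levels: A:0, B:2, C:4, D:3, E:3, F:1
max level = 4

Answer: 4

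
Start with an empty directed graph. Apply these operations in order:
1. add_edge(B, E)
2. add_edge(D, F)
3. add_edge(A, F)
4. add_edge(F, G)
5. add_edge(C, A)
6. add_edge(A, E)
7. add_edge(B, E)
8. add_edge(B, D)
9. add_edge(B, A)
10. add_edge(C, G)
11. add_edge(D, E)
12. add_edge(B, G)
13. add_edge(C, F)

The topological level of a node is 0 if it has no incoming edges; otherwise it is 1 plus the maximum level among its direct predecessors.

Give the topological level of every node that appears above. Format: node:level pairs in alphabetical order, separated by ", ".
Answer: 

Op 1: add_edge(B, E). Edges now: 1
Op 2: add_edge(D, F). Edges now: 2
Op 3: add_edge(A, F). Edges now: 3
Op 4: add_edge(F, G). Edges now: 4
Op 5: add_edge(C, A). Edges now: 5
Op 6: add_edge(A, E). Edges now: 6
Op 7: add_edge(B, E) (duplicate, no change). Edges now: 6
Op 8: add_edge(B, D). Edges now: 7
Op 9: add_edge(B, A). Edges now: 8
Op 10: add_edge(C, G). Edges now: 9
Op 11: add_edge(D, E). Edges now: 10
Op 12: add_edge(B, G). Edges now: 11
Op 13: add_edge(C, F). Edges now: 12
Compute levels (Kahn BFS):
  sources (in-degree 0): B, C
  process B: level=0
    B->A: in-degree(A)=1, level(A)>=1
    B->D: in-degree(D)=0, level(D)=1, enqueue
    B->E: in-degree(E)=2, level(E)>=1
    B->G: in-degree(G)=2, level(G)>=1
  process C: level=0
    C->A: in-degree(A)=0, level(A)=1, enqueue
    C->F: in-degree(F)=2, level(F)>=1
    C->G: in-degree(G)=1, level(G)>=1
  process D: level=1
    D->E: in-degree(E)=1, level(E)>=2
    D->F: in-degree(F)=1, level(F)>=2
  process A: level=1
    A->E: in-degree(E)=0, level(E)=2, enqueue
    A->F: in-degree(F)=0, level(F)=2, enqueue
  process E: level=2
  process F: level=2
    F->G: in-degree(G)=0, level(G)=3, enqueue
  process G: level=3
All levels: A:1, B:0, C:0, D:1, E:2, F:2, G:3

Answer: A:1, B:0, C:0, D:1, E:2, F:2, G:3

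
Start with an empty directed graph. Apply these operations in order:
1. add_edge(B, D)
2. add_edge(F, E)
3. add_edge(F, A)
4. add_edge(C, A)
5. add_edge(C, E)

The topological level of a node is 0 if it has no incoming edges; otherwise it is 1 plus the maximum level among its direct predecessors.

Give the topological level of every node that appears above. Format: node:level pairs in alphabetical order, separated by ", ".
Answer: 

Answer: A:1, B:0, C:0, D:1, E:1, F:0

Derivation:
Op 1: add_edge(B, D). Edges now: 1
Op 2: add_edge(F, E). Edges now: 2
Op 3: add_edge(F, A). Edges now: 3
Op 4: add_edge(C, A). Edges now: 4
Op 5: add_edge(C, E). Edges now: 5
Compute levels (Kahn BFS):
  sources (in-degree 0): B, C, F
  process B: level=0
    B->D: in-degree(D)=0, level(D)=1, enqueue
  process C: level=0
    C->A: in-degree(A)=1, level(A)>=1
    C->E: in-degree(E)=1, level(E)>=1
  process F: level=0
    F->A: in-degree(A)=0, level(A)=1, enqueue
    F->E: in-degree(E)=0, level(E)=1, enqueue
  process D: level=1
  process A: level=1
  process E: level=1
All levels: A:1, B:0, C:0, D:1, E:1, F:0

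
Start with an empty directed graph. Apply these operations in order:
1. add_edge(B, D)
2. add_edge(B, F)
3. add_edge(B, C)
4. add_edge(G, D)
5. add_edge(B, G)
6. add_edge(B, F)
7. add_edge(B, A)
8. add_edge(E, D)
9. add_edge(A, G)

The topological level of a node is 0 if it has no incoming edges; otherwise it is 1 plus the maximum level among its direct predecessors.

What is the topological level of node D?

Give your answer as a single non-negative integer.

Answer: 3

Derivation:
Op 1: add_edge(B, D). Edges now: 1
Op 2: add_edge(B, F). Edges now: 2
Op 3: add_edge(B, C). Edges now: 3
Op 4: add_edge(G, D). Edges now: 4
Op 5: add_edge(B, G). Edges now: 5
Op 6: add_edge(B, F) (duplicate, no change). Edges now: 5
Op 7: add_edge(B, A). Edges now: 6
Op 8: add_edge(E, D). Edges now: 7
Op 9: add_edge(A, G). Edges now: 8
Compute levels (Kahn BFS):
  sources (in-degree 0): B, E
  process B: level=0
    B->A: in-degree(A)=0, level(A)=1, enqueue
    B->C: in-degree(C)=0, level(C)=1, enqueue
    B->D: in-degree(D)=2, level(D)>=1
    B->F: in-degree(F)=0, level(F)=1, enqueue
    B->G: in-degree(G)=1, level(G)>=1
  process E: level=0
    E->D: in-degree(D)=1, level(D)>=1
  process A: level=1
    A->G: in-degree(G)=0, level(G)=2, enqueue
  process C: level=1
  process F: level=1
  process G: level=2
    G->D: in-degree(D)=0, level(D)=3, enqueue
  process D: level=3
All levels: A:1, B:0, C:1, D:3, E:0, F:1, G:2
level(D) = 3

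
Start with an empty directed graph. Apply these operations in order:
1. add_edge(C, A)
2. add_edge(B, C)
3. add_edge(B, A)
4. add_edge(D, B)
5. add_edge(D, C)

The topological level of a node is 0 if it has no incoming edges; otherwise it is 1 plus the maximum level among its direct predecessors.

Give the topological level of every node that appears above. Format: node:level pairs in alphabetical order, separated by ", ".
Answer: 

Op 1: add_edge(C, A). Edges now: 1
Op 2: add_edge(B, C). Edges now: 2
Op 3: add_edge(B, A). Edges now: 3
Op 4: add_edge(D, B). Edges now: 4
Op 5: add_edge(D, C). Edges now: 5
Compute levels (Kahn BFS):
  sources (in-degree 0): D
  process D: level=0
    D->B: in-degree(B)=0, level(B)=1, enqueue
    D->C: in-degree(C)=1, level(C)>=1
  process B: level=1
    B->A: in-degree(A)=1, level(A)>=2
    B->C: in-degree(C)=0, level(C)=2, enqueue
  process C: level=2
    C->A: in-degree(A)=0, level(A)=3, enqueue
  process A: level=3
All levels: A:3, B:1, C:2, D:0

Answer: A:3, B:1, C:2, D:0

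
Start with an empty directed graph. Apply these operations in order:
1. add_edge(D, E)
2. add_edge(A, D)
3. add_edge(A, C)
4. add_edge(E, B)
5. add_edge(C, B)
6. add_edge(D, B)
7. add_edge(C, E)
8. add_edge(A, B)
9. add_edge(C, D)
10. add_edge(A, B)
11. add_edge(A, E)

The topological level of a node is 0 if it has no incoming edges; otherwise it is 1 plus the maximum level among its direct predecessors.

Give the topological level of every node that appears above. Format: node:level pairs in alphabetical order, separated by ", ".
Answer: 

Answer: A:0, B:4, C:1, D:2, E:3

Derivation:
Op 1: add_edge(D, E). Edges now: 1
Op 2: add_edge(A, D). Edges now: 2
Op 3: add_edge(A, C). Edges now: 3
Op 4: add_edge(E, B). Edges now: 4
Op 5: add_edge(C, B). Edges now: 5
Op 6: add_edge(D, B). Edges now: 6
Op 7: add_edge(C, E). Edges now: 7
Op 8: add_edge(A, B). Edges now: 8
Op 9: add_edge(C, D). Edges now: 9
Op 10: add_edge(A, B) (duplicate, no change). Edges now: 9
Op 11: add_edge(A, E). Edges now: 10
Compute levels (Kahn BFS):
  sources (in-degree 0): A
  process A: level=0
    A->B: in-degree(B)=3, level(B)>=1
    A->C: in-degree(C)=0, level(C)=1, enqueue
    A->D: in-degree(D)=1, level(D)>=1
    A->E: in-degree(E)=2, level(E)>=1
  process C: level=1
    C->B: in-degree(B)=2, level(B)>=2
    C->D: in-degree(D)=0, level(D)=2, enqueue
    C->E: in-degree(E)=1, level(E)>=2
  process D: level=2
    D->B: in-degree(B)=1, level(B)>=3
    D->E: in-degree(E)=0, level(E)=3, enqueue
  process E: level=3
    E->B: in-degree(B)=0, level(B)=4, enqueue
  process B: level=4
All levels: A:0, B:4, C:1, D:2, E:3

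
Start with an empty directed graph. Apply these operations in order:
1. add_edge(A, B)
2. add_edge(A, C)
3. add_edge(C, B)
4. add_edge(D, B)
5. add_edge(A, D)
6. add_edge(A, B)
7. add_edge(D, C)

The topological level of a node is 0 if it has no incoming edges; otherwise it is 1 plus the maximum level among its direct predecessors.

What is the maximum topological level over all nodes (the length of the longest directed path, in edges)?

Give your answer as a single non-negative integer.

Answer: 3

Derivation:
Op 1: add_edge(A, B). Edges now: 1
Op 2: add_edge(A, C). Edges now: 2
Op 3: add_edge(C, B). Edges now: 3
Op 4: add_edge(D, B). Edges now: 4
Op 5: add_edge(A, D). Edges now: 5
Op 6: add_edge(A, B) (duplicate, no change). Edges now: 5
Op 7: add_edge(D, C). Edges now: 6
Compute levels (Kahn BFS):
  sources (in-degree 0): A
  process A: level=0
    A->B: in-degree(B)=2, level(B)>=1
    A->C: in-degree(C)=1, level(C)>=1
    A->D: in-degree(D)=0, level(D)=1, enqueue
  process D: level=1
    D->B: in-degree(B)=1, level(B)>=2
    D->C: in-degree(C)=0, level(C)=2, enqueue
  process C: level=2
    C->B: in-degree(B)=0, level(B)=3, enqueue
  process B: level=3
All levels: A:0, B:3, C:2, D:1
max level = 3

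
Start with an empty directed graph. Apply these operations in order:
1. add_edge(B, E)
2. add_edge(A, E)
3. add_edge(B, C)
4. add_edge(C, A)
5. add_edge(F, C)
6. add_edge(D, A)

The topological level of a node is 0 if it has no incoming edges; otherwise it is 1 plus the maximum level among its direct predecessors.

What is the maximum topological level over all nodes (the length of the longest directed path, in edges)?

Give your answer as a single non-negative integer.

Answer: 3

Derivation:
Op 1: add_edge(B, E). Edges now: 1
Op 2: add_edge(A, E). Edges now: 2
Op 3: add_edge(B, C). Edges now: 3
Op 4: add_edge(C, A). Edges now: 4
Op 5: add_edge(F, C). Edges now: 5
Op 6: add_edge(D, A). Edges now: 6
Compute levels (Kahn BFS):
  sources (in-degree 0): B, D, F
  process B: level=0
    B->C: in-degree(C)=1, level(C)>=1
    B->E: in-degree(E)=1, level(E)>=1
  process D: level=0
    D->A: in-degree(A)=1, level(A)>=1
  process F: level=0
    F->C: in-degree(C)=0, level(C)=1, enqueue
  process C: level=1
    C->A: in-degree(A)=0, level(A)=2, enqueue
  process A: level=2
    A->E: in-degree(E)=0, level(E)=3, enqueue
  process E: level=3
All levels: A:2, B:0, C:1, D:0, E:3, F:0
max level = 3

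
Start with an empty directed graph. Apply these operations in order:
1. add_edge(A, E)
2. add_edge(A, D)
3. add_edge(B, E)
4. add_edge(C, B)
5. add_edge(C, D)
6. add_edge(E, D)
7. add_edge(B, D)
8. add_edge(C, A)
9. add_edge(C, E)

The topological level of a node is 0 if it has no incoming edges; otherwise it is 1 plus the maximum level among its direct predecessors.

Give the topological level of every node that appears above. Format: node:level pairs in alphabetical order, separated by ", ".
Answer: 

Op 1: add_edge(A, E). Edges now: 1
Op 2: add_edge(A, D). Edges now: 2
Op 3: add_edge(B, E). Edges now: 3
Op 4: add_edge(C, B). Edges now: 4
Op 5: add_edge(C, D). Edges now: 5
Op 6: add_edge(E, D). Edges now: 6
Op 7: add_edge(B, D). Edges now: 7
Op 8: add_edge(C, A). Edges now: 8
Op 9: add_edge(C, E). Edges now: 9
Compute levels (Kahn BFS):
  sources (in-degree 0): C
  process C: level=0
    C->A: in-degree(A)=0, level(A)=1, enqueue
    C->B: in-degree(B)=0, level(B)=1, enqueue
    C->D: in-degree(D)=3, level(D)>=1
    C->E: in-degree(E)=2, level(E)>=1
  process A: level=1
    A->D: in-degree(D)=2, level(D)>=2
    A->E: in-degree(E)=1, level(E)>=2
  process B: level=1
    B->D: in-degree(D)=1, level(D)>=2
    B->E: in-degree(E)=0, level(E)=2, enqueue
  process E: level=2
    E->D: in-degree(D)=0, level(D)=3, enqueue
  process D: level=3
All levels: A:1, B:1, C:0, D:3, E:2

Answer: A:1, B:1, C:0, D:3, E:2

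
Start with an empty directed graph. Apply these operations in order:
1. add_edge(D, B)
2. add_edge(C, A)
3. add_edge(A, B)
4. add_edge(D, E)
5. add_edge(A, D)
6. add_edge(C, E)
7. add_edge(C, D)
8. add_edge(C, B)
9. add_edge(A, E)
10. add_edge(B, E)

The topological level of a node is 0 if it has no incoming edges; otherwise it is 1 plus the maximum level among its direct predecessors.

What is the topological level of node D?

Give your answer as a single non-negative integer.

Op 1: add_edge(D, B). Edges now: 1
Op 2: add_edge(C, A). Edges now: 2
Op 3: add_edge(A, B). Edges now: 3
Op 4: add_edge(D, E). Edges now: 4
Op 5: add_edge(A, D). Edges now: 5
Op 6: add_edge(C, E). Edges now: 6
Op 7: add_edge(C, D). Edges now: 7
Op 8: add_edge(C, B). Edges now: 8
Op 9: add_edge(A, E). Edges now: 9
Op 10: add_edge(B, E). Edges now: 10
Compute levels (Kahn BFS):
  sources (in-degree 0): C
  process C: level=0
    C->A: in-degree(A)=0, level(A)=1, enqueue
    C->B: in-degree(B)=2, level(B)>=1
    C->D: in-degree(D)=1, level(D)>=1
    C->E: in-degree(E)=3, level(E)>=1
  process A: level=1
    A->B: in-degree(B)=1, level(B)>=2
    A->D: in-degree(D)=0, level(D)=2, enqueue
    A->E: in-degree(E)=2, level(E)>=2
  process D: level=2
    D->B: in-degree(B)=0, level(B)=3, enqueue
    D->E: in-degree(E)=1, level(E)>=3
  process B: level=3
    B->E: in-degree(E)=0, level(E)=4, enqueue
  process E: level=4
All levels: A:1, B:3, C:0, D:2, E:4
level(D) = 2

Answer: 2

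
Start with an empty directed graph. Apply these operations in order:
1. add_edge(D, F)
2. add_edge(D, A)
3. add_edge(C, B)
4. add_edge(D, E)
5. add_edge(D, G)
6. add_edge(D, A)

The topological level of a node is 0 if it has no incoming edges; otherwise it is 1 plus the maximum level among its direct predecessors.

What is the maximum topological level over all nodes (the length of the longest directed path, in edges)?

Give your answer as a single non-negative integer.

Answer: 1

Derivation:
Op 1: add_edge(D, F). Edges now: 1
Op 2: add_edge(D, A). Edges now: 2
Op 3: add_edge(C, B). Edges now: 3
Op 4: add_edge(D, E). Edges now: 4
Op 5: add_edge(D, G). Edges now: 5
Op 6: add_edge(D, A) (duplicate, no change). Edges now: 5
Compute levels (Kahn BFS):
  sources (in-degree 0): C, D
  process C: level=0
    C->B: in-degree(B)=0, level(B)=1, enqueue
  process D: level=0
    D->A: in-degree(A)=0, level(A)=1, enqueue
    D->E: in-degree(E)=0, level(E)=1, enqueue
    D->F: in-degree(F)=0, level(F)=1, enqueue
    D->G: in-degree(G)=0, level(G)=1, enqueue
  process B: level=1
  process A: level=1
  process E: level=1
  process F: level=1
  process G: level=1
All levels: A:1, B:1, C:0, D:0, E:1, F:1, G:1
max level = 1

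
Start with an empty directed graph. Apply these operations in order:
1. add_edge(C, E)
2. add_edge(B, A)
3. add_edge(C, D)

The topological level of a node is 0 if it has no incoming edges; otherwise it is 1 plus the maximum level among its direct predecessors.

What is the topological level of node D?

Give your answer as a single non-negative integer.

Answer: 1

Derivation:
Op 1: add_edge(C, E). Edges now: 1
Op 2: add_edge(B, A). Edges now: 2
Op 3: add_edge(C, D). Edges now: 3
Compute levels (Kahn BFS):
  sources (in-degree 0): B, C
  process B: level=0
    B->A: in-degree(A)=0, level(A)=1, enqueue
  process C: level=0
    C->D: in-degree(D)=0, level(D)=1, enqueue
    C->E: in-degree(E)=0, level(E)=1, enqueue
  process A: level=1
  process D: level=1
  process E: level=1
All levels: A:1, B:0, C:0, D:1, E:1
level(D) = 1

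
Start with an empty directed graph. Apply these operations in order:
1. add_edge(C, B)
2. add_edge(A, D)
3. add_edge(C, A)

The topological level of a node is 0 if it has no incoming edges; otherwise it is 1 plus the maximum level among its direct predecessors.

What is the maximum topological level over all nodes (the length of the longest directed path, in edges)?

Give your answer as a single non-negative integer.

Op 1: add_edge(C, B). Edges now: 1
Op 2: add_edge(A, D). Edges now: 2
Op 3: add_edge(C, A). Edges now: 3
Compute levels (Kahn BFS):
  sources (in-degree 0): C
  process C: level=0
    C->A: in-degree(A)=0, level(A)=1, enqueue
    C->B: in-degree(B)=0, level(B)=1, enqueue
  process A: level=1
    A->D: in-degree(D)=0, level(D)=2, enqueue
  process B: level=1
  process D: level=2
All levels: A:1, B:1, C:0, D:2
max level = 2

Answer: 2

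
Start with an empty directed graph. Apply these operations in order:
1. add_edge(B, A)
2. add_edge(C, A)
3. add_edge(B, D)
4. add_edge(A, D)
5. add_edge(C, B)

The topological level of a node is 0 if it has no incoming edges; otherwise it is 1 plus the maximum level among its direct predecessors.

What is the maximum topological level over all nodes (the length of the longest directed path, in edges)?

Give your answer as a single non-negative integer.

Answer: 3

Derivation:
Op 1: add_edge(B, A). Edges now: 1
Op 2: add_edge(C, A). Edges now: 2
Op 3: add_edge(B, D). Edges now: 3
Op 4: add_edge(A, D). Edges now: 4
Op 5: add_edge(C, B). Edges now: 5
Compute levels (Kahn BFS):
  sources (in-degree 0): C
  process C: level=0
    C->A: in-degree(A)=1, level(A)>=1
    C->B: in-degree(B)=0, level(B)=1, enqueue
  process B: level=1
    B->A: in-degree(A)=0, level(A)=2, enqueue
    B->D: in-degree(D)=1, level(D)>=2
  process A: level=2
    A->D: in-degree(D)=0, level(D)=3, enqueue
  process D: level=3
All levels: A:2, B:1, C:0, D:3
max level = 3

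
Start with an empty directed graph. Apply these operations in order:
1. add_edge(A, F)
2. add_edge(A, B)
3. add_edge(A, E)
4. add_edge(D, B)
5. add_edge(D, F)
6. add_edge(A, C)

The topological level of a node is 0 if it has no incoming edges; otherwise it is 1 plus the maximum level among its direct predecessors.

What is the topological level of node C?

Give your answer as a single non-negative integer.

Op 1: add_edge(A, F). Edges now: 1
Op 2: add_edge(A, B). Edges now: 2
Op 3: add_edge(A, E). Edges now: 3
Op 4: add_edge(D, B). Edges now: 4
Op 5: add_edge(D, F). Edges now: 5
Op 6: add_edge(A, C). Edges now: 6
Compute levels (Kahn BFS):
  sources (in-degree 0): A, D
  process A: level=0
    A->B: in-degree(B)=1, level(B)>=1
    A->C: in-degree(C)=0, level(C)=1, enqueue
    A->E: in-degree(E)=0, level(E)=1, enqueue
    A->F: in-degree(F)=1, level(F)>=1
  process D: level=0
    D->B: in-degree(B)=0, level(B)=1, enqueue
    D->F: in-degree(F)=0, level(F)=1, enqueue
  process C: level=1
  process E: level=1
  process B: level=1
  process F: level=1
All levels: A:0, B:1, C:1, D:0, E:1, F:1
level(C) = 1

Answer: 1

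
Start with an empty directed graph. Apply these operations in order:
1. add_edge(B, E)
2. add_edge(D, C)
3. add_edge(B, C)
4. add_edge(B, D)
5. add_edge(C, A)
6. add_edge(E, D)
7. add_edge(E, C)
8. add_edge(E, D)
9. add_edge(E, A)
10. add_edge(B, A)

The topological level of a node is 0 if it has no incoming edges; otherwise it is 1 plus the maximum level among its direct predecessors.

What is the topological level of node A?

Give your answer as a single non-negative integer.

Answer: 4

Derivation:
Op 1: add_edge(B, E). Edges now: 1
Op 2: add_edge(D, C). Edges now: 2
Op 3: add_edge(B, C). Edges now: 3
Op 4: add_edge(B, D). Edges now: 4
Op 5: add_edge(C, A). Edges now: 5
Op 6: add_edge(E, D). Edges now: 6
Op 7: add_edge(E, C). Edges now: 7
Op 8: add_edge(E, D) (duplicate, no change). Edges now: 7
Op 9: add_edge(E, A). Edges now: 8
Op 10: add_edge(B, A). Edges now: 9
Compute levels (Kahn BFS):
  sources (in-degree 0): B
  process B: level=0
    B->A: in-degree(A)=2, level(A)>=1
    B->C: in-degree(C)=2, level(C)>=1
    B->D: in-degree(D)=1, level(D)>=1
    B->E: in-degree(E)=0, level(E)=1, enqueue
  process E: level=1
    E->A: in-degree(A)=1, level(A)>=2
    E->C: in-degree(C)=1, level(C)>=2
    E->D: in-degree(D)=0, level(D)=2, enqueue
  process D: level=2
    D->C: in-degree(C)=0, level(C)=3, enqueue
  process C: level=3
    C->A: in-degree(A)=0, level(A)=4, enqueue
  process A: level=4
All levels: A:4, B:0, C:3, D:2, E:1
level(A) = 4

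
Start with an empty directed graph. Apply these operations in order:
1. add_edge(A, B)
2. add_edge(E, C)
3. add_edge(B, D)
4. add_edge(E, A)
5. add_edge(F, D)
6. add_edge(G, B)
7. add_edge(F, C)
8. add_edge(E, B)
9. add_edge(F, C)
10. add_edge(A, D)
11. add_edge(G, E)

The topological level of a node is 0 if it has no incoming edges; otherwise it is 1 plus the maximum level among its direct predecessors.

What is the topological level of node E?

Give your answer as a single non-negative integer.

Answer: 1

Derivation:
Op 1: add_edge(A, B). Edges now: 1
Op 2: add_edge(E, C). Edges now: 2
Op 3: add_edge(B, D). Edges now: 3
Op 4: add_edge(E, A). Edges now: 4
Op 5: add_edge(F, D). Edges now: 5
Op 6: add_edge(G, B). Edges now: 6
Op 7: add_edge(F, C). Edges now: 7
Op 8: add_edge(E, B). Edges now: 8
Op 9: add_edge(F, C) (duplicate, no change). Edges now: 8
Op 10: add_edge(A, D). Edges now: 9
Op 11: add_edge(G, E). Edges now: 10
Compute levels (Kahn BFS):
  sources (in-degree 0): F, G
  process F: level=0
    F->C: in-degree(C)=1, level(C)>=1
    F->D: in-degree(D)=2, level(D)>=1
  process G: level=0
    G->B: in-degree(B)=2, level(B)>=1
    G->E: in-degree(E)=0, level(E)=1, enqueue
  process E: level=1
    E->A: in-degree(A)=0, level(A)=2, enqueue
    E->B: in-degree(B)=1, level(B)>=2
    E->C: in-degree(C)=0, level(C)=2, enqueue
  process A: level=2
    A->B: in-degree(B)=0, level(B)=3, enqueue
    A->D: in-degree(D)=1, level(D)>=3
  process C: level=2
  process B: level=3
    B->D: in-degree(D)=0, level(D)=4, enqueue
  process D: level=4
All levels: A:2, B:3, C:2, D:4, E:1, F:0, G:0
level(E) = 1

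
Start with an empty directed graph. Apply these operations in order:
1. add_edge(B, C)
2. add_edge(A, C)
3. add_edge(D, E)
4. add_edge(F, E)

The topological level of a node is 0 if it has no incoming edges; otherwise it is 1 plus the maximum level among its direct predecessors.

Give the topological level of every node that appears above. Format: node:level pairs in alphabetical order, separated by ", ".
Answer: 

Op 1: add_edge(B, C). Edges now: 1
Op 2: add_edge(A, C). Edges now: 2
Op 3: add_edge(D, E). Edges now: 3
Op 4: add_edge(F, E). Edges now: 4
Compute levels (Kahn BFS):
  sources (in-degree 0): A, B, D, F
  process A: level=0
    A->C: in-degree(C)=1, level(C)>=1
  process B: level=0
    B->C: in-degree(C)=0, level(C)=1, enqueue
  process D: level=0
    D->E: in-degree(E)=1, level(E)>=1
  process F: level=0
    F->E: in-degree(E)=0, level(E)=1, enqueue
  process C: level=1
  process E: level=1
All levels: A:0, B:0, C:1, D:0, E:1, F:0

Answer: A:0, B:0, C:1, D:0, E:1, F:0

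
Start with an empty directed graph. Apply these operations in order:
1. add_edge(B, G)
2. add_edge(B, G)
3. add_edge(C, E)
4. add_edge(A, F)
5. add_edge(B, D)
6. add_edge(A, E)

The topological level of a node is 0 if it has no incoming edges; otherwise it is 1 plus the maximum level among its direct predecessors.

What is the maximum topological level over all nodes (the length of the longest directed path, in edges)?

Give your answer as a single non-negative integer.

Op 1: add_edge(B, G). Edges now: 1
Op 2: add_edge(B, G) (duplicate, no change). Edges now: 1
Op 3: add_edge(C, E). Edges now: 2
Op 4: add_edge(A, F). Edges now: 3
Op 5: add_edge(B, D). Edges now: 4
Op 6: add_edge(A, E). Edges now: 5
Compute levels (Kahn BFS):
  sources (in-degree 0): A, B, C
  process A: level=0
    A->E: in-degree(E)=1, level(E)>=1
    A->F: in-degree(F)=0, level(F)=1, enqueue
  process B: level=0
    B->D: in-degree(D)=0, level(D)=1, enqueue
    B->G: in-degree(G)=0, level(G)=1, enqueue
  process C: level=0
    C->E: in-degree(E)=0, level(E)=1, enqueue
  process F: level=1
  process D: level=1
  process G: level=1
  process E: level=1
All levels: A:0, B:0, C:0, D:1, E:1, F:1, G:1
max level = 1

Answer: 1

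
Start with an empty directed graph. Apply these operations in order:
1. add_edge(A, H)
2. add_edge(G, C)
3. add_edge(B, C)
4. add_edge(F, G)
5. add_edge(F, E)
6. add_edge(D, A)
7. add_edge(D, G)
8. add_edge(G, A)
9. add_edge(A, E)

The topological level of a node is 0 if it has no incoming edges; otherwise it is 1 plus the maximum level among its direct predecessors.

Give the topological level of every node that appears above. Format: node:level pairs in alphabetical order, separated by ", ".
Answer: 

Answer: A:2, B:0, C:2, D:0, E:3, F:0, G:1, H:3

Derivation:
Op 1: add_edge(A, H). Edges now: 1
Op 2: add_edge(G, C). Edges now: 2
Op 3: add_edge(B, C). Edges now: 3
Op 4: add_edge(F, G). Edges now: 4
Op 5: add_edge(F, E). Edges now: 5
Op 6: add_edge(D, A). Edges now: 6
Op 7: add_edge(D, G). Edges now: 7
Op 8: add_edge(G, A). Edges now: 8
Op 9: add_edge(A, E). Edges now: 9
Compute levels (Kahn BFS):
  sources (in-degree 0): B, D, F
  process B: level=0
    B->C: in-degree(C)=1, level(C)>=1
  process D: level=0
    D->A: in-degree(A)=1, level(A)>=1
    D->G: in-degree(G)=1, level(G)>=1
  process F: level=0
    F->E: in-degree(E)=1, level(E)>=1
    F->G: in-degree(G)=0, level(G)=1, enqueue
  process G: level=1
    G->A: in-degree(A)=0, level(A)=2, enqueue
    G->C: in-degree(C)=0, level(C)=2, enqueue
  process A: level=2
    A->E: in-degree(E)=0, level(E)=3, enqueue
    A->H: in-degree(H)=0, level(H)=3, enqueue
  process C: level=2
  process E: level=3
  process H: level=3
All levels: A:2, B:0, C:2, D:0, E:3, F:0, G:1, H:3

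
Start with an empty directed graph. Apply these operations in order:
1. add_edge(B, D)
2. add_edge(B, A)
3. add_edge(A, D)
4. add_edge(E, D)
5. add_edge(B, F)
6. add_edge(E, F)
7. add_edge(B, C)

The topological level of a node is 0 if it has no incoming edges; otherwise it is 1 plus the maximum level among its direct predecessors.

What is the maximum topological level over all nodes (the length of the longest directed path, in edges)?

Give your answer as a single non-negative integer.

Op 1: add_edge(B, D). Edges now: 1
Op 2: add_edge(B, A). Edges now: 2
Op 3: add_edge(A, D). Edges now: 3
Op 4: add_edge(E, D). Edges now: 4
Op 5: add_edge(B, F). Edges now: 5
Op 6: add_edge(E, F). Edges now: 6
Op 7: add_edge(B, C). Edges now: 7
Compute levels (Kahn BFS):
  sources (in-degree 0): B, E
  process B: level=0
    B->A: in-degree(A)=0, level(A)=1, enqueue
    B->C: in-degree(C)=0, level(C)=1, enqueue
    B->D: in-degree(D)=2, level(D)>=1
    B->F: in-degree(F)=1, level(F)>=1
  process E: level=0
    E->D: in-degree(D)=1, level(D)>=1
    E->F: in-degree(F)=0, level(F)=1, enqueue
  process A: level=1
    A->D: in-degree(D)=0, level(D)=2, enqueue
  process C: level=1
  process F: level=1
  process D: level=2
All levels: A:1, B:0, C:1, D:2, E:0, F:1
max level = 2

Answer: 2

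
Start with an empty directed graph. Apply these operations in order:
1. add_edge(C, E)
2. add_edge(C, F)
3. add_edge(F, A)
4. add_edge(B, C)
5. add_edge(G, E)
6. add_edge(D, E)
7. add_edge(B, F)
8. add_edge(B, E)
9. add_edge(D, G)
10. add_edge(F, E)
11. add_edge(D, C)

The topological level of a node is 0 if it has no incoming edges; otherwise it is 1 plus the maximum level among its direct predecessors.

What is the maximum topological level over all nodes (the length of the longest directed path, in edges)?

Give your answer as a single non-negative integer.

Answer: 3

Derivation:
Op 1: add_edge(C, E). Edges now: 1
Op 2: add_edge(C, F). Edges now: 2
Op 3: add_edge(F, A). Edges now: 3
Op 4: add_edge(B, C). Edges now: 4
Op 5: add_edge(G, E). Edges now: 5
Op 6: add_edge(D, E). Edges now: 6
Op 7: add_edge(B, F). Edges now: 7
Op 8: add_edge(B, E). Edges now: 8
Op 9: add_edge(D, G). Edges now: 9
Op 10: add_edge(F, E). Edges now: 10
Op 11: add_edge(D, C). Edges now: 11
Compute levels (Kahn BFS):
  sources (in-degree 0): B, D
  process B: level=0
    B->C: in-degree(C)=1, level(C)>=1
    B->E: in-degree(E)=4, level(E)>=1
    B->F: in-degree(F)=1, level(F)>=1
  process D: level=0
    D->C: in-degree(C)=0, level(C)=1, enqueue
    D->E: in-degree(E)=3, level(E)>=1
    D->G: in-degree(G)=0, level(G)=1, enqueue
  process C: level=1
    C->E: in-degree(E)=2, level(E)>=2
    C->F: in-degree(F)=0, level(F)=2, enqueue
  process G: level=1
    G->E: in-degree(E)=1, level(E)>=2
  process F: level=2
    F->A: in-degree(A)=0, level(A)=3, enqueue
    F->E: in-degree(E)=0, level(E)=3, enqueue
  process A: level=3
  process E: level=3
All levels: A:3, B:0, C:1, D:0, E:3, F:2, G:1
max level = 3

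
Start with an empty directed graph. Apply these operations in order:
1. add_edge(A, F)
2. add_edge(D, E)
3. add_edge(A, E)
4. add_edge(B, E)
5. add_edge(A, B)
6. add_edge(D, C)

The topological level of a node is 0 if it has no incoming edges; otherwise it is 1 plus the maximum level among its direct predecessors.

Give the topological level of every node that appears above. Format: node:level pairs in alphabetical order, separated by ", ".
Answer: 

Op 1: add_edge(A, F). Edges now: 1
Op 2: add_edge(D, E). Edges now: 2
Op 3: add_edge(A, E). Edges now: 3
Op 4: add_edge(B, E). Edges now: 4
Op 5: add_edge(A, B). Edges now: 5
Op 6: add_edge(D, C). Edges now: 6
Compute levels (Kahn BFS):
  sources (in-degree 0): A, D
  process A: level=0
    A->B: in-degree(B)=0, level(B)=1, enqueue
    A->E: in-degree(E)=2, level(E)>=1
    A->F: in-degree(F)=0, level(F)=1, enqueue
  process D: level=0
    D->C: in-degree(C)=0, level(C)=1, enqueue
    D->E: in-degree(E)=1, level(E)>=1
  process B: level=1
    B->E: in-degree(E)=0, level(E)=2, enqueue
  process F: level=1
  process C: level=1
  process E: level=2
All levels: A:0, B:1, C:1, D:0, E:2, F:1

Answer: A:0, B:1, C:1, D:0, E:2, F:1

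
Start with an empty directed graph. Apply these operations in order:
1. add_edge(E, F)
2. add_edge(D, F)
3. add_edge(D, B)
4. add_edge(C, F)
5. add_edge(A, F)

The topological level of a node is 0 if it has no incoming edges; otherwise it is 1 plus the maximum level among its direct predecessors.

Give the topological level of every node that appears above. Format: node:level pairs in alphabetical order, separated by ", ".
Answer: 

Op 1: add_edge(E, F). Edges now: 1
Op 2: add_edge(D, F). Edges now: 2
Op 3: add_edge(D, B). Edges now: 3
Op 4: add_edge(C, F). Edges now: 4
Op 5: add_edge(A, F). Edges now: 5
Compute levels (Kahn BFS):
  sources (in-degree 0): A, C, D, E
  process A: level=0
    A->F: in-degree(F)=3, level(F)>=1
  process C: level=0
    C->F: in-degree(F)=2, level(F)>=1
  process D: level=0
    D->B: in-degree(B)=0, level(B)=1, enqueue
    D->F: in-degree(F)=1, level(F)>=1
  process E: level=0
    E->F: in-degree(F)=0, level(F)=1, enqueue
  process B: level=1
  process F: level=1
All levels: A:0, B:1, C:0, D:0, E:0, F:1

Answer: A:0, B:1, C:0, D:0, E:0, F:1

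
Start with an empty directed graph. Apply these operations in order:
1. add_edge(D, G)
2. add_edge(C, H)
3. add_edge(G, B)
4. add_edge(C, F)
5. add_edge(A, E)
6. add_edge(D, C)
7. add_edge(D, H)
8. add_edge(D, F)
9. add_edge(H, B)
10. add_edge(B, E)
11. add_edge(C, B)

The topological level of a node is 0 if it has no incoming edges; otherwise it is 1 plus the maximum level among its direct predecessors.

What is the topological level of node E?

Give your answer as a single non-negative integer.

Answer: 4

Derivation:
Op 1: add_edge(D, G). Edges now: 1
Op 2: add_edge(C, H). Edges now: 2
Op 3: add_edge(G, B). Edges now: 3
Op 4: add_edge(C, F). Edges now: 4
Op 5: add_edge(A, E). Edges now: 5
Op 6: add_edge(D, C). Edges now: 6
Op 7: add_edge(D, H). Edges now: 7
Op 8: add_edge(D, F). Edges now: 8
Op 9: add_edge(H, B). Edges now: 9
Op 10: add_edge(B, E). Edges now: 10
Op 11: add_edge(C, B). Edges now: 11
Compute levels (Kahn BFS):
  sources (in-degree 0): A, D
  process A: level=0
    A->E: in-degree(E)=1, level(E)>=1
  process D: level=0
    D->C: in-degree(C)=0, level(C)=1, enqueue
    D->F: in-degree(F)=1, level(F)>=1
    D->G: in-degree(G)=0, level(G)=1, enqueue
    D->H: in-degree(H)=1, level(H)>=1
  process C: level=1
    C->B: in-degree(B)=2, level(B)>=2
    C->F: in-degree(F)=0, level(F)=2, enqueue
    C->H: in-degree(H)=0, level(H)=2, enqueue
  process G: level=1
    G->B: in-degree(B)=1, level(B)>=2
  process F: level=2
  process H: level=2
    H->B: in-degree(B)=0, level(B)=3, enqueue
  process B: level=3
    B->E: in-degree(E)=0, level(E)=4, enqueue
  process E: level=4
All levels: A:0, B:3, C:1, D:0, E:4, F:2, G:1, H:2
level(E) = 4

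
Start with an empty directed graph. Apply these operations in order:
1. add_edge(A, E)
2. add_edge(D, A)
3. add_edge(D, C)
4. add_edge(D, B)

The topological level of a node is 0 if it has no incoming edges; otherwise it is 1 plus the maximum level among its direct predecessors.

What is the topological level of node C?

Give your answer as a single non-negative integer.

Answer: 1

Derivation:
Op 1: add_edge(A, E). Edges now: 1
Op 2: add_edge(D, A). Edges now: 2
Op 3: add_edge(D, C). Edges now: 3
Op 4: add_edge(D, B). Edges now: 4
Compute levels (Kahn BFS):
  sources (in-degree 0): D
  process D: level=0
    D->A: in-degree(A)=0, level(A)=1, enqueue
    D->B: in-degree(B)=0, level(B)=1, enqueue
    D->C: in-degree(C)=0, level(C)=1, enqueue
  process A: level=1
    A->E: in-degree(E)=0, level(E)=2, enqueue
  process B: level=1
  process C: level=1
  process E: level=2
All levels: A:1, B:1, C:1, D:0, E:2
level(C) = 1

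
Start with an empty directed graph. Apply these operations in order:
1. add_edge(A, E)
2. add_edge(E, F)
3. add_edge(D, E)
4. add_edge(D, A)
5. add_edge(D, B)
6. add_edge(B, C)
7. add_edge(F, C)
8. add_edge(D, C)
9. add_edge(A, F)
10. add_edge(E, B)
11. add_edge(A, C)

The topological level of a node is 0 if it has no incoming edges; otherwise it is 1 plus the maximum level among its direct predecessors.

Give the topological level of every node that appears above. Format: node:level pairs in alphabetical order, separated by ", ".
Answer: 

Op 1: add_edge(A, E). Edges now: 1
Op 2: add_edge(E, F). Edges now: 2
Op 3: add_edge(D, E). Edges now: 3
Op 4: add_edge(D, A). Edges now: 4
Op 5: add_edge(D, B). Edges now: 5
Op 6: add_edge(B, C). Edges now: 6
Op 7: add_edge(F, C). Edges now: 7
Op 8: add_edge(D, C). Edges now: 8
Op 9: add_edge(A, F). Edges now: 9
Op 10: add_edge(E, B). Edges now: 10
Op 11: add_edge(A, C). Edges now: 11
Compute levels (Kahn BFS):
  sources (in-degree 0): D
  process D: level=0
    D->A: in-degree(A)=0, level(A)=1, enqueue
    D->B: in-degree(B)=1, level(B)>=1
    D->C: in-degree(C)=3, level(C)>=1
    D->E: in-degree(E)=1, level(E)>=1
  process A: level=1
    A->C: in-degree(C)=2, level(C)>=2
    A->E: in-degree(E)=0, level(E)=2, enqueue
    A->F: in-degree(F)=1, level(F)>=2
  process E: level=2
    E->B: in-degree(B)=0, level(B)=3, enqueue
    E->F: in-degree(F)=0, level(F)=3, enqueue
  process B: level=3
    B->C: in-degree(C)=1, level(C)>=4
  process F: level=3
    F->C: in-degree(C)=0, level(C)=4, enqueue
  process C: level=4
All levels: A:1, B:3, C:4, D:0, E:2, F:3

Answer: A:1, B:3, C:4, D:0, E:2, F:3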